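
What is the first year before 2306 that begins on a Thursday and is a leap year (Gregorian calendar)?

Jan 1 advances by 2 weekdays after a leap year and by 1 after a common year.
2306: Jan 1 is Monday.
2305: Sunday
2304: Friday (leap)
2303: Thursday
2302: Wednesday
2301: Tuesday
2300: Monday
2299: Sunday
2298: Saturday
2297: Friday
2296: Wednesday (leap)
2295: Tuesday
2294: Monday
2293: Sunday
2292: Friday (leap)
2291: Thursday
2290: Wednesday
2289: Tuesday
2288: Sunday (leap)
2287: Saturday
2286: Friday
2285: Thursday
2284: Tuesday (leap)
2283: Monday
2282: Sunday
2281: Saturday
2280: Thursday (leap)
2280 begins on a Thursday and is a leap year.

2280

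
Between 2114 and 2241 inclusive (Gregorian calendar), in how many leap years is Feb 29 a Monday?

5

Leap years in 2114–2241: 31 of them.
Feb 29 weekday advances by 5 (mod 7) from one leap year to the next four years later (or differs when a century non-leap intervenes).
Leap-day weekdays: 2116:Sat 2120:Thu 2124:Tue 2128:Sun 2132:Fri 2136:Wed 2140:Mon✓ 2144:Sat 2148:Thu 2152:Tue 2156:Sun 2160:Fri 2164:Wed …(5 more)… 2188:Fri 2192:Wed 2196:Mon✓ 2204:Wed 2208:Mon✓ 2212:Sat 2216:Thu 2220:Tue 2224:Sun 2228:Fri 2232:Wed 2236:Mon✓ 2240:Sat
Monday: 2140, 2168, 2196, 2208, 2236 → 5.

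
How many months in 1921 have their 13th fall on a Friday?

1

Check the 13th of each month of 1921: Jan 13: Thu, Feb 13: Sun, Mar 13: Sun, Apr 13: Wed, May 13: Fri, Jun 13: Mon, Jul 13: Wed, Aug 13: Sat, Sep 13: Tue, Oct 13: Thu, Nov 13: Sun, Dec 13: Tue.
Friday occurs in May — 1 month.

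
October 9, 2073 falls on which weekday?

Monday

January 1, 2073 is a Sunday.
October 9 is day 282 of the year, i.e. 281 days after Jan 1.
281 mod 7 = 1, so advance 1 weekday from Sunday: Monday.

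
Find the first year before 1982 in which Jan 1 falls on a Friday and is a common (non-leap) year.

Jan 1 advances by 2 weekdays after a leap year and by 1 after a common year.
1982: Jan 1 is Friday.
1981: Thursday
1980: Tuesday (leap)
1979: Monday
1978: Sunday
1977: Saturday
1976: Thursday (leap)
1975: Wednesday
1974: Tuesday
1973: Monday
1972: Saturday (leap)
1971: Friday
1971 begins on a Friday and is a common year.

1971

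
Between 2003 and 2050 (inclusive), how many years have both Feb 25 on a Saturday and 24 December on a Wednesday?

Check each year's weekday for Feb 25 and 24 December:
  2003: Tue/Wed  2004: Wed/Fri  2005: Fri/Sat  2006: Sat/Sun  2007: Sun/Mon  2008: Mon/Wed  2009: Wed/Thu  2010: Thu/Fri  2011: Fri/Sat  2012: Sat/Mon  2013: Mon/Tue  2014: Tue/Wed  2015: Wed/Thu  2016: Thu/Sat  …(20 more)…  2037: Wed/Thu  2038: Thu/Fri  2039: Fri/Sat  2040: Sat/Mon  2041: Mon/Tue  2042: Tue/Wed  2043: Wed/Thu  2044: Thu/Sat  2045: Sat/Sun  2046: Sun/Mon  2047: Mon/Tue  2048: Tue/Thu  2049: Thu/Fri  2050: Fri/Sat
Both conditions hold in: no year — 0.

0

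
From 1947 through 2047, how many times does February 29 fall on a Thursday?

3

Leap years in 1947–2047: 25 of them.
Feb 29 weekday advances by 5 (mod 7) from one leap year to the next four years later (or differs when a century non-leap intervenes).
Leap-day weekdays: 1948:Sun 1952:Fri 1956:Wed 1960:Mon 1964:Sat 1968:Thu✓ 1972:Tue 1976:Sun 1980:Fri 1984:Wed 1988:Mon 1992:Sat 1996:Thu✓ 2000:Tue 2004:Sun 2008:Fri 2012:Wed 2016:Mon 2020:Sat 2024:Thu✓ 2028:Tue 2032:Sun 2036:Fri 2040:Wed 2044:Mon
Thursday: 1968, 1996, 2024 → 3.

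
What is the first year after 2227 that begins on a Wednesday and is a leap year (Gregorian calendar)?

2240

Jan 1 advances by 2 weekdays after a leap year and by 1 after a common year.
2227: Jan 1 is Monday.
2228: Tuesday (leap)
2229: Thursday
2230: Friday
2231: Saturday
2232: Sunday (leap)
2233: Tuesday
2234: Wednesday
2235: Thursday
2236: Friday (leap)
2237: Sunday
2238: Monday
2239: Tuesday
2240: Wednesday (leap)
2240 begins on a Wednesday and is a leap year.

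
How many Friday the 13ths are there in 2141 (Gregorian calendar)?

2

Check the 13th of each month of 2141: Jan 13: Fri, Feb 13: Mon, Mar 13: Mon, Apr 13: Thu, May 13: Sat, Jun 13: Tue, Jul 13: Thu, Aug 13: Sun, Sep 13: Wed, Oct 13: Fri, Nov 13: Mon, Dec 13: Wed.
Friday occurs in January, October — 2 months.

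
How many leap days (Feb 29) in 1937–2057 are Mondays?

Leap years in 1937–2057: 30 of them.
Feb 29 weekday advances by 5 (mod 7) from one leap year to the next four years later (or differs when a century non-leap intervenes).
Leap-day weekdays: 1940:Thu 1944:Tue 1948:Sun 1952:Fri 1956:Wed 1960:Mon✓ 1964:Sat 1968:Thu 1972:Tue 1976:Sun 1980:Fri 1984:Wed 1988:Mon✓ …(4 more)… 2008:Fri 2012:Wed 2016:Mon✓ 2020:Sat 2024:Thu 2028:Tue 2032:Sun 2036:Fri 2040:Wed 2044:Mon✓ 2048:Sat 2052:Thu 2056:Tue
Monday: 1960, 1988, 2016, 2044 → 4.

4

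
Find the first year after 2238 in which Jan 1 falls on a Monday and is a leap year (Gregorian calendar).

Jan 1 advances by 2 weekdays after a leap year and by 1 after a common year.
2238: Jan 1 is Monday.
2239: Tuesday
2240: Wednesday (leap)
2241: Friday
2242: Saturday
2243: Sunday
2244: Monday (leap)
2244 begins on a Monday and is a leap year.

2244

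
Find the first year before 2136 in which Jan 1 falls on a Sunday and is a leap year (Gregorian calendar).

2108

Jan 1 advances by 2 weekdays after a leap year and by 1 after a common year.
2136: Jan 1 is Sunday (leap).
2135: Saturday
2134: Friday
2133: Thursday
2132: Tuesday (leap)
2131: Monday
2130: Sunday
2129: Saturday
2128: Thursday (leap)
2127: Wednesday
2126: Tuesday
2125: Monday
2124: Saturday (leap)
2123: Friday
2122: Thursday
2121: Wednesday
2120: Monday (leap)
2119: Sunday
2118: Saturday
2117: Friday
2116: Wednesday (leap)
2115: Tuesday
2114: Monday
2113: Sunday
2112: Friday (leap)
2111: Thursday
2110: Wednesday
2109: Tuesday
2108: Sunday (leap)
2108 begins on a Sunday and is a leap year.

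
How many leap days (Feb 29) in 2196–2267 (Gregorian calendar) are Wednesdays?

3

Leap years in 2196–2267: 17 of them.
Feb 29 weekday advances by 5 (mod 7) from one leap year to the next four years later (or differs when a century non-leap intervenes).
Leap-day weekdays: 2196:Mon 2204:Wed✓ 2208:Mon 2212:Sat 2216:Thu 2220:Tue 2224:Sun 2228:Fri 2232:Wed✓ 2236:Mon 2240:Sat 2244:Thu 2248:Tue 2252:Sun 2256:Fri 2260:Wed✓ 2264:Mon
Wednesday: 2204, 2232, 2260 → 3.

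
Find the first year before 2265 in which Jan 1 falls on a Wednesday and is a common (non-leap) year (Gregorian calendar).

Jan 1 advances by 2 weekdays after a leap year and by 1 after a common year.
2265: Jan 1 is Sunday.
2264: Friday (leap)
2263: Thursday
2262: Wednesday
2262 begins on a Wednesday and is a common year.

2262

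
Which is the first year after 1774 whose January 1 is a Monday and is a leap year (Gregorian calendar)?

Jan 1 advances by 2 weekdays after a leap year and by 1 after a common year.
1774: Jan 1 is Saturday.
1775: Sunday
1776: Monday (leap)
1776 begins on a Monday and is a leap year.

1776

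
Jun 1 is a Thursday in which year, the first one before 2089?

From one year to the next, a fixed date's weekday advances by 1, or by 2 when a Feb 29 lies between the two dates.
2089: June 1 is Wednesday.
2088: Tuesday (−1)
2087: Sunday (−2)
2086: Saturday (−1)
2085: Friday (−1)
2084: Thursday (−1)
Jun 1 falls on a Thursday in 2084.

2084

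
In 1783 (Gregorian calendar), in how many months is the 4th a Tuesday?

Check the 4th of each month of 1783: Jan 4: Sat, Feb 4: Tue, Mar 4: Tue, Apr 4: Fri, May 4: Sun, Jun 4: Wed, Jul 4: Fri, Aug 4: Mon, Sep 4: Thu, Oct 4: Sat, Nov 4: Tue, Dec 4: Thu.
Tuesday occurs in February, March, November — 3 months.

3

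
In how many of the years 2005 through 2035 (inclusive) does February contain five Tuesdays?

February has 28 days (29 in leap years); it has five Tuesdays when Tuesday falls among the first (month-length − 28) days — i.e. when February 1 is Tuesday in a leap year (never in a common year).
February 1 by year: 2005:Tue 2006:Wed 2007:Thu 2008:Fri 2009:Sun 2010:Mon 2011:Tue 2012:Wed 2013:Fri 2014:Sat 2015:Sun 2016:Mon 2017:Wed 2018:Thu 2019:Fri 2020:Sat 2021:Mon 2022:Tue 2023:Wed 2024:Thu 2025:Sat 2026:Sun 2027:Mon 2028:Tue✓ 2029:Thu 2030:Fri 2031:Sat 2032:Sun 2033:Tue 2034:Wed 2035:Thu
Years with five Tuesdays: 2028 → 1.

1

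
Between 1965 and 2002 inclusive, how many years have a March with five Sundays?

March has 31 days; it has five Sundays when Sunday falls among the first (month-length − 28) days — i.e. when March 1 is one of Sunday/Saturday/Friday.
March 1 by year: 1965:Mon 1966:Tue 1967:Wed 1968:Fri✓ 1969:Sat✓ 1970:Sun✓ 1971:Mon 1972:Wed 1973:Thu 1974:Fri✓ 1975:Sat✓ 1976:Mon 1977:Tue 1978:Wed 1979:Thu …(8 more)… 1988:Tue 1989:Wed 1990:Thu 1991:Fri✓ 1992:Sun✓ 1993:Mon 1994:Tue 1995:Wed 1996:Fri✓ 1997:Sat✓ 1998:Sun✓ 1999:Mon 2000:Wed 2001:Thu 2002:Fri✓
Years with five Sundays: 1968, 1969, 1970, 1974, 1975, 1980, 1981, 1985, 1986, 1987, 1991, 1992, 1996, 1997, 1998, 2002 → 16.

16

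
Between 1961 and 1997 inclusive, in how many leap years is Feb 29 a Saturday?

Leap years in 1961–1997: 9 of them.
Feb 29 weekday advances by 5 (mod 7) from one leap year to the next four years later (or differs when a century non-leap intervenes).
Leap-day weekdays: 1964:Sat✓ 1968:Thu 1972:Tue 1976:Sun 1980:Fri 1984:Wed 1988:Mon 1992:Sat✓ 1996:Thu
Saturday: 1964, 1992 → 2.

2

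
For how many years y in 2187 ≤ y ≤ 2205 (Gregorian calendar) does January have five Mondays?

7

January has 31 days; it has five Mondays when Monday falls among the first (month-length − 28) days — i.e. when January 1 is one of Monday/Sunday/Saturday.
January 1 by year: 2187:Mon✓ 2188:Tue 2189:Thu 2190:Fri 2191:Sat✓ 2192:Sun✓ 2193:Tue 2194:Wed 2195:Thu 2196:Fri 2197:Sun✓ 2198:Mon✓ 2199:Tue 2200:Wed 2201:Thu 2202:Fri 2203:Sat✓ 2204:Sun✓ 2205:Tue
Years with five Mondays: 2187, 2191, 2192, 2197, 2198, 2203, 2204 → 7.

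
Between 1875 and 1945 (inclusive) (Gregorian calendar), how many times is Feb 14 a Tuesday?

10

Track Feb 14's weekday year by year (advancing +1, or +2 across a Feb 29):
  1875: Sun  1876: Mon (+1)  1877: Wed (+2)  1878: Thu (+1)  1879: Fri (+1)
  1880: Sat (+1)  1881: Mon (+2)  1882: Tue (+1) ✓  1883: Wed (+1)  1884: Thu (+1)
  1885: Sat (+2)  1886: Sun (+1)  1887: Mon (+1)  1888: Tue (+1) ✓  … (43 more years) …
  1932: Sun (+1)  1933: Tue (+2) ✓  1934: Wed (+1)  1935: Thu (+1)  1936: Fri (+1)
  1937: Sun (+2)  1938: Mon (+1)  1939: Tue (+1) ✓  1940: Wed (+1)  1941: Fri (+2)
  1942: Sat (+1)  1943: Sun (+1)  1944: Mon (+1)  1945: Wed (+2)
Tuesday years: 1882, 1888, 1893, 1899, 1905, 1911, 1922, 1928, 1933, 1939 — 10 in total.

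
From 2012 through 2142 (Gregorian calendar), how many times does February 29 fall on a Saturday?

4

Leap years in 2012–2142: 32 of them.
Feb 29 weekday advances by 5 (mod 7) from one leap year to the next four years later (or differs when a century non-leap intervenes).
Leap-day weekdays: 2012:Wed 2016:Mon 2020:Sat✓ 2024:Thu 2028:Tue 2032:Sun 2036:Fri 2040:Wed 2044:Mon 2048:Sat✓ 2052:Thu 2056:Tue 2060:Sun …(6 more)… 2088:Sun 2092:Fri 2096:Wed 2104:Fri 2108:Wed 2112:Mon 2116:Sat✓ 2120:Thu 2124:Tue 2128:Sun 2132:Fri 2136:Wed 2140:Mon
Saturday: 2020, 2048, 2076, 2116 → 4.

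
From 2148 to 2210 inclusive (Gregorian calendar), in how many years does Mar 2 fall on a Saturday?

9

Track Mar 2's weekday year by year (advancing +1, or +2 across a Feb 29):
  2148: Sat ✓  2149: Sun (+1)  2150: Mon (+1)  2151: Tue (+1)  2152: Thu (+2)
  2153: Fri (+1)  2154: Sat (+1) ✓  2155: Sun (+1)  2156: Tue (+2)  2157: Wed (+1)
  2158: Thu (+1)  2159: Fri (+1)  2160: Sun (+2)  2161: Mon (+1)  … (35 more years) …
  2197: Thu (+1)  2198: Fri (+1)  2199: Sat (+1) ✓  2200: Sun (+1)  2201: Mon (+1)
  2202: Tue (+1)  2203: Wed (+1)  2204: Fri (+2)  2205: Sat (+1) ✓  2206: Sun (+1)
  2207: Mon (+1)  2208: Wed (+2)  2209: Thu (+1)  2210: Fri (+1)
Saturday years: 2148, 2154, 2165, 2171, 2176, 2182, 2193, 2199, 2205 — 9 in total.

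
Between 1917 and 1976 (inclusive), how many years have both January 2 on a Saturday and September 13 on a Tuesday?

Check each year's weekday for January 2 and September 13:
  1917: Tue/Thu  1918: Wed/Fri  1919: Thu/Sat  1920: Fri/Mon  1921: Sun/Tue  1922: Mon/Wed  1923: Tue/Thu  1924: Wed/Sat  1925: Fri/Sun  1926: Sat/Mon  1927: Sun/Tue  1928: Mon/Thu  1929: Wed/Fri  1930: Thu/Sat  …(32 more)…  1963: Wed/Fri  1964: Thu/Sun  1965: Sat/Mon  1966: Sun/Tue  1967: Mon/Wed  1968: Tue/Fri  1969: Thu/Sat  1970: Fri/Sun  1971: Sat/Mon  1972: Sun/Wed  1973: Tue/Thu  1974: Wed/Fri  1975: Thu/Sat  1976: Fri/Mon
Both conditions hold in: 1932, 1960 — 2.

2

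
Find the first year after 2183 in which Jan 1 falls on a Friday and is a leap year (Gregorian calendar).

2196

Jan 1 advances by 2 weekdays after a leap year and by 1 after a common year.
2183: Jan 1 is Wednesday.
2184: Thursday (leap)
2185: Saturday
2186: Sunday
2187: Monday
2188: Tuesday (leap)
2189: Thursday
2190: Friday
2191: Saturday
2192: Sunday (leap)
2193: Tuesday
2194: Wednesday
2195: Thursday
2196: Friday (leap)
2196 begins on a Friday and is a leap year.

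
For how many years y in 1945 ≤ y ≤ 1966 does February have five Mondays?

February has 28 days (29 in leap years); it has five Mondays when Monday falls among the first (month-length − 28) days — i.e. when February 1 is Monday in a leap year (never in a common year).
February 1 by year: 1945:Thu 1946:Fri 1947:Sat 1948:Sun 1949:Tue 1950:Wed 1951:Thu 1952:Fri 1953:Sun 1954:Mon 1955:Tue 1956:Wed 1957:Fri 1958:Sat 1959:Sun 1960:Mon✓ 1961:Wed 1962:Thu 1963:Fri 1964:Sat 1965:Mon 1966:Tue
Years with five Mondays: 1960 → 1.

1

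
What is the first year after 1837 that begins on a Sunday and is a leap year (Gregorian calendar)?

1860

Jan 1 advances by 2 weekdays after a leap year and by 1 after a common year.
1837: Jan 1 is Sunday.
1838: Monday
1839: Tuesday
1840: Wednesday (leap)
1841: Friday
1842: Saturday
1843: Sunday
1844: Monday (leap)
1845: Wednesday
1846: Thursday
1847: Friday
1848: Saturday (leap)
1849: Monday
1850: Tuesday
1851: Wednesday
1852: Thursday (leap)
1853: Saturday
1854: Sunday
1855: Monday
1856: Tuesday (leap)
1857: Thursday
1858: Friday
1859: Saturday
1860: Sunday (leap)
1860 begins on a Sunday and is a leap year.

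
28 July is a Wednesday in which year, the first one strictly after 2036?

From one year to the next, a fixed date's weekday advances by 1, or by 2 when a Feb 29 lies between the two dates.
2036: July 28 is Monday.
2037: Tuesday (+1)
2038: Wednesday (+1)
28 July falls on a Wednesday in 2038.

2038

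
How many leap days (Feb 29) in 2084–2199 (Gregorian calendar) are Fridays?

Leap years in 2084–2199: 28 of them.
Feb 29 weekday advances by 5 (mod 7) from one leap year to the next four years later (or differs when a century non-leap intervenes).
Leap-day weekdays: 2084:Tue 2088:Sun 2092:Fri✓ 2096:Wed 2104:Fri✓ 2108:Wed 2112:Mon 2116:Sat 2120:Thu 2124:Tue 2128:Sun 2132:Fri✓ 2136:Wed 2140:Mon 2144:Sat 2148:Thu 2152:Tue 2156:Sun 2160:Fri✓ 2164:Wed 2168:Mon 2172:Sat 2176:Thu 2180:Tue 2184:Sun 2188:Fri✓ 2192:Wed 2196:Mon
Friday: 2092, 2104, 2132, 2160, 2188 → 5.

5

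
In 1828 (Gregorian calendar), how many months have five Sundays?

A month of length L has five Sundays iff its first Sunday is on day ≤ L−28 (so day 1–3 in a 31-day month, 1–2 in a 30-day month, day 1 in a leap February).
Checking each month of 1828: Jan starts Tue (31d); Feb starts Fri (29d); Mar starts Sat (31d) ✓; Apr starts Tue (30d); May starts Thu (31d); Jun starts Sun (30d) ✓; Jul starts Tue (31d); Aug starts Fri (31d) ✓; Sep starts Mon (30d); Oct starts Wed (31d); Nov starts Sat (30d) ✓; Dec starts Mon (31d).
Five-Sunday months: March, June, August, November → 4.

4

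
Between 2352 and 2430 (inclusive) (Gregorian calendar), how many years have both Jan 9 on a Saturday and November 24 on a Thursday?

3

Check each year's weekday for Jan 9 and November 24:
  2352: Wed/Mon  2353: Fri/Tue  2354: Sat/Wed  2355: Sun/Thu  2356: Mon/Sat  2357: Wed/Sun  2358: Thu/Mon  2359: Fri/Tue  2360: Sat/Thu ✓  2361: Mon/Fri  2362: Tue/Sat  2363: Wed/Sun  2364: Thu/Tue  2365: Sat/Wed  …(51 more)…  2417: Mon/Fri  2418: Tue/Sat  2419: Wed/Sun  2420: Thu/Tue  2421: Sat/Wed  2422: Sun/Thu  2423: Mon/Fri  2424: Tue/Sun  2425: Thu/Mon  2426: Fri/Tue  2427: Sat/Wed  2428: Sun/Fri  2429: Tue/Sat  2430: Wed/Sun
Both conditions hold in: 2360, 2388, 2416 — 3.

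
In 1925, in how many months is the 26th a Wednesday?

1

Check the 26th of each month of 1925: Jan 26: Mon, Feb 26: Thu, Mar 26: Thu, Apr 26: Sun, May 26: Tue, Jun 26: Fri, Jul 26: Sun, Aug 26: Wed, Sep 26: Sat, Oct 26: Mon, Nov 26: Thu, Dec 26: Sat.
Wednesday occurs in August — 1 month.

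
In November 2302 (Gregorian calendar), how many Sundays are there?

November 2302 has 30 days and begins on Saturday.
The first Sunday is November 2.
Sundays fall on 2, 9, 16, 23, 30 — that's 5.

5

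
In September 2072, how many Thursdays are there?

September 2072 has 30 days and begins on Thursday.
The first Thursday is September 1.
Thursdays fall on 1, 8, 15, 22, 29 — that's 5.

5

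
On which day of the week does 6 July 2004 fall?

January 1, 2004 is a Thursday.
July 6 is day 188 of the year, i.e. 187 days after Jan 1.
187 mod 7 = 5, so advance 5 weekdays from Thursday: Tuesday.

Tuesday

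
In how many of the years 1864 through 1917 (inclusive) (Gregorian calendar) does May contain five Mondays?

24

May has 31 days; it has five Mondays when Monday falls among the first (month-length − 28) days — i.e. when May 1 is one of Monday/Sunday/Saturday.
May 1 by year: 1864:Sun✓ 1865:Mon✓ 1866:Tue 1867:Wed 1868:Fri 1869:Sat✓ 1870:Sun✓ 1871:Mon✓ 1872:Wed 1873:Thu 1874:Fri 1875:Sat✓ 1876:Mon✓ 1877:Tue 1878:Wed …(24 more)… 1903:Fri 1904:Sun✓ 1905:Mon✓ 1906:Tue 1907:Wed 1908:Fri 1909:Sat✓ 1910:Sun✓ 1911:Mon✓ 1912:Wed 1913:Thu 1914:Fri 1915:Sat✓ 1916:Mon✓ 1917:Tue
Years with five Mondays: 1864, 1865, 1869, 1870, 1871, 1875, 1876, 1880, 1881, 1882, 1886, 1887, 1892, 1893, 1897, 1898, 1899, 1904, 1905, 1909, 1910, 1911, 1915, 1916 → 24.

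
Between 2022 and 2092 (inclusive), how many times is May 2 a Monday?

Track May 2's weekday year by year (advancing +1, or +2 across a Feb 29):
  2022: Mon ✓  2023: Tue (+1)  2024: Thu (+2)  2025: Fri (+1)  2026: Sat (+1)
  2027: Sun (+1)  2028: Tue (+2)  2029: Wed (+1)  2030: Thu (+1)  2031: Fri (+1)
  2032: Sun (+2)  2033: Mon (+1) ✓  2034: Tue (+1)  2035: Wed (+1)  … (43 more years) …
  2079: Tue (+1)  2080: Thu (+2)  2081: Fri (+1)  2082: Sat (+1)  2083: Sun (+1)
  2084: Tue (+2)  2085: Wed (+1)  2086: Thu (+1)  2087: Fri (+1)  2088: Sun (+2)
  2089: Mon (+1) ✓  2090: Tue (+1)  2091: Wed (+1)  2092: Fri (+2)
Monday years: 2022, 2033, 2039, 2044, 2050, 2061, 2067, 2072, 2078, 2089 — 10 in total.

10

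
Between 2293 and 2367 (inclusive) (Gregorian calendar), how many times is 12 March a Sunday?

Track 12 March's weekday year by year (advancing +1, or +2 across a Feb 29):
  2293: Sun ✓  2294: Mon (+1)  2295: Tue (+1)  2296: Thu (+2)  2297: Fri (+1)
  2298: Sat (+1)  2299: Sun (+1) ✓  2300: Mon (+1)  2301: Tue (+1)  2302: Wed (+1)
  2303: Thu (+1)  2304: Sat (+2)  2305: Sun (+1) ✓  2306: Mon (+1)  … (47 more years) …
  2354: Fri (+1)  2355: Sat (+1)  2356: Mon (+2)  2357: Tue (+1)  2358: Wed (+1)
  2359: Thu (+1)  2360: Sat (+2)  2361: Sun (+1) ✓  2362: Mon (+1)  2363: Tue (+1)
  2364: Thu (+2)  2365: Fri (+1)  2366: Sat (+1)  2367: Sun (+1) ✓
Sunday years: 2293, 2299, 2305, 2311, 2316, 2322, 2333, 2339, 2344, 2350, 2361, 2367 — 12 in total.

12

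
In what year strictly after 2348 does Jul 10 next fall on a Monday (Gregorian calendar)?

2350

From one year to the next, a fixed date's weekday advances by 1, or by 2 when a Feb 29 lies between the two dates.
2348: July 10 is Saturday.
2349: Sunday (+1)
2350: Monday (+1)
Jul 10 falls on a Monday in 2350.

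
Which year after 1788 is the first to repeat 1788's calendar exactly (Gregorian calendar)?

1828

Two years share a calendar iff Jan 1 falls on the same weekday and both are leap or both are common. 1788: Jan 1 is Tuesday, leap year.
1789: Jan 1 Thursday, common
1790: Jan 1 Friday, common
1791: Jan 1 Saturday, common
1792: Jan 1 Sunday, leap
1793: Jan 1 Tuesday, common
1794: Jan 1 Wednesday, common
1795: Jan 1 Thursday, common
1796: Jan 1 Friday, leap
1797: Jan 1 Sunday, common
1798: Jan 1 Monday, common
1799: Jan 1 Tuesday, common
1800: Jan 1 Wednesday, common
1801: Jan 1 Thursday, common
1802: Jan 1 Friday, common
1803: Jan 1 Saturday, common
1804: Jan 1 Sunday, leap
1805: Jan 1 Tuesday, common
1806: Jan 1 Wednesday, common
1807: Jan 1 Thursday, common
1808: Jan 1 Friday, leap
1809: Jan 1 Sunday, common
1810: Jan 1 Monday, common
1811: Jan 1 Tuesday, common
1812: Jan 1 Wednesday, leap
1813: Jan 1 Friday, common
1814: Jan 1 Saturday, common
1815: Jan 1 Sunday, common
1816: Jan 1 Monday, leap
1817: Jan 1 Wednesday, common
1818: Jan 1 Thursday, common
1819: Jan 1 Friday, common
1820: Jan 1 Saturday, leap
1821: Jan 1 Monday, common
1822: Jan 1 Tuesday, common
1823: Jan 1 Wednesday, common
1824: Jan 1 Thursday, leap
1825: Jan 1 Saturday, common
1826: Jan 1 Sunday, common
1827: Jan 1 Monday, common
1828: Jan 1 Tuesday, leap
1828 matches on both conditions.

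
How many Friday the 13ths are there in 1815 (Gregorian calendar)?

Check the 13th of each month of 1815: Jan 13: Fri, Feb 13: Mon, Mar 13: Mon, Apr 13: Thu, May 13: Sat, Jun 13: Tue, Jul 13: Thu, Aug 13: Sun, Sep 13: Wed, Oct 13: Fri, Nov 13: Mon, Dec 13: Wed.
Friday occurs in January, October — 2 months.

2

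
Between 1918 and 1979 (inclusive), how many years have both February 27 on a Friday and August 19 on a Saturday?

Check each year's weekday for February 27 and August 19:
  1918: Wed/Mon  1919: Thu/Tue  1920: Fri/Thu  1921: Sun/Fri  1922: Mon/Sat  1923: Tue/Sun  1924: Wed/Tue  1925: Fri/Wed  1926: Sat/Thu  1927: Sun/Fri  1928: Mon/Sun  1929: Wed/Mon  1930: Thu/Tue  1931: Fri/Wed  …(34 more)…  1966: Sun/Fri  1967: Mon/Sat  1968: Tue/Mon  1969: Thu/Tue  1970: Fri/Wed  1971: Sat/Thu  1972: Sun/Sat  1973: Tue/Sun  1974: Wed/Mon  1975: Thu/Tue  1976: Fri/Thu  1977: Sun/Fri  1978: Mon/Sat  1979: Tue/Sun
Both conditions hold in: no year — 0.

0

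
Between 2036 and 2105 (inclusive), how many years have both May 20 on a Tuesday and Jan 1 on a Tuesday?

Check each year's weekday for May 20 and Jan 1:
  2036: Tue/Tue ✓  2037: Wed/Thu  2038: Thu/Fri  2039: Fri/Sat  2040: Sun/Sun  2041: Mon/Tue  2042: Tue/Wed  2043: Wed/Thu  2044: Fri/Fri  2045: Sat/Sun  2046: Sun/Mon  2047: Mon/Tue  2048: Wed/Wed  2049: Thu/Fri  …(42 more)…  2092: Tue/Tue ✓  2093: Wed/Thu  2094: Thu/Fri  2095: Fri/Sat  2096: Sun/Sun  2097: Mon/Tue  2098: Tue/Wed  2099: Wed/Thu  2100: Thu/Fri  2101: Fri/Sat  2102: Sat/Sun  2103: Sun/Mon  2104: Tue/Tue ✓  2105: Wed/Thu
Both conditions hold in: 2036, 2064, 2092, 2104 — 4.

4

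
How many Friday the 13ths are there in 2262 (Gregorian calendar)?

1

Check the 13th of each month of 2262: Jan 13: Mon, Feb 13: Thu, Mar 13: Thu, Apr 13: Sun, May 13: Tue, Jun 13: Fri, Jul 13: Sun, Aug 13: Wed, Sep 13: Sat, Oct 13: Mon, Nov 13: Thu, Dec 13: Sat.
Friday occurs in June — 1 month.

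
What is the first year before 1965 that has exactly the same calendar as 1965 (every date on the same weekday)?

Two years share a calendar iff Jan 1 falls on the same weekday and both are leap or both are common. 1965: Jan 1 is Friday, common year.
1964: Jan 1 Wednesday, leap
1963: Jan 1 Tuesday, common
1962: Jan 1 Monday, common
1961: Jan 1 Sunday, common
1960: Jan 1 Friday, leap
1959: Jan 1 Thursday, common
1958: Jan 1 Wednesday, common
1957: Jan 1 Tuesday, common
1956: Jan 1 Sunday, leap
1955: Jan 1 Saturday, common
1954: Jan 1 Friday, common
1954 matches on both conditions.

1954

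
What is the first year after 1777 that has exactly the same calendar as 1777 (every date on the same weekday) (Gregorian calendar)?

Two years share a calendar iff Jan 1 falls on the same weekday and both are leap or both are common. 1777: Jan 1 is Wednesday, common year.
1778: Jan 1 Thursday, common
1779: Jan 1 Friday, common
1780: Jan 1 Saturday, leap
1781: Jan 1 Monday, common
1782: Jan 1 Tuesday, common
1783: Jan 1 Wednesday, common
1783 matches on both conditions.

1783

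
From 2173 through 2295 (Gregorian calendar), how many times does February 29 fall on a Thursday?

Leap years in 2173–2295: 29 of them.
Feb 29 weekday advances by 5 (mod 7) from one leap year to the next four years later (or differs when a century non-leap intervenes).
Leap-day weekdays: 2176:Thu✓ 2180:Tue 2184:Sun 2188:Fri 2192:Wed 2196:Mon 2204:Wed 2208:Mon 2212:Sat 2216:Thu✓ 2220:Tue 2224:Sun 2228:Fri …(3 more)… 2244:Thu✓ 2248:Tue 2252:Sun 2256:Fri 2260:Wed 2264:Mon 2268:Sat 2272:Thu✓ 2276:Tue 2280:Sun 2284:Fri 2288:Wed 2292:Mon
Thursday: 2176, 2216, 2244, 2272 → 4.

4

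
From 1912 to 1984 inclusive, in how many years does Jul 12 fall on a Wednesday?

10

Track Jul 12's weekday year by year (advancing +1, or +2 across a Feb 29):
  1912: Fri  1913: Sat (+1)  1914: Sun (+1)  1915: Mon (+1)  1916: Wed (+2) ✓
  1917: Thu (+1)  1918: Fri (+1)  1919: Sat (+1)  1920: Mon (+2)  1921: Tue (+1)
  1922: Wed (+1) ✓  1923: Thu (+1)  1924: Sat (+2)  1925: Sun (+1)  … (45 more years) …
  1971: Mon (+1)  1972: Wed (+2) ✓  1973: Thu (+1)  1974: Fri (+1)  1975: Sat (+1)
  1976: Mon (+2)  1977: Tue (+1)  1978: Wed (+1) ✓  1979: Thu (+1)  1980: Sat (+2)
  1981: Sun (+1)  1982: Mon (+1)  1983: Tue (+1)  1984: Thu (+2)
Wednesday years: 1916, 1922, 1933, 1939, 1944, 1950, 1961, 1967, 1972, 1978 — 10 in total.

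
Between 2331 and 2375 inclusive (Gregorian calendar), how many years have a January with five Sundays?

January has 31 days; it has five Sundays when Sunday falls among the first (month-length − 28) days — i.e. when January 1 is one of Sunday/Saturday/Friday.
January 1 by year: 2331:Thu 2332:Fri✓ 2333:Sun✓ 2334:Mon 2335:Tue 2336:Wed 2337:Fri✓ 2338:Sat✓ 2339:Sun✓ 2340:Mon 2341:Wed 2342:Thu 2343:Fri✓ 2344:Sat✓ 2345:Mon …(15 more)… 2361:Sun✓ 2362:Mon 2363:Tue 2364:Wed 2365:Fri✓ 2366:Sat✓ 2367:Sun✓ 2368:Mon 2369:Wed 2370:Thu 2371:Fri✓ 2372:Sat✓ 2373:Mon 2374:Tue 2375:Wed
Years with five Sundays: 2332, 2333, 2337, 2338, 2339, 2343, 2344, 2349, 2350, 2354, 2355, 2356, 2360, 2361, 2365, 2366, 2367, 2371, 2372 → 19.

19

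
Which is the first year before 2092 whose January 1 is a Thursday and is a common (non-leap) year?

2082

Jan 1 advances by 2 weekdays after a leap year and by 1 after a common year.
2092: Jan 1 is Tuesday (leap).
2091: Monday
2090: Sunday
2089: Saturday
2088: Thursday (leap)
2087: Wednesday
2086: Tuesday
2085: Monday
2084: Saturday (leap)
2083: Friday
2082: Thursday
2082 begins on a Thursday and is a common year.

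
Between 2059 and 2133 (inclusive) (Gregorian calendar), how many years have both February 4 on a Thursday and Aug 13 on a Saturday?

Check each year's weekday for February 4 and Aug 13:
  2059: Tue/Wed  2060: Wed/Fri  2061: Fri/Sat  2062: Sat/Sun  2063: Sun/Mon  2064: Mon/Wed  2065: Wed/Thu  2066: Thu/Fri  2067: Fri/Sat  2068: Sat/Mon  2069: Mon/Tue  2070: Tue/Wed  2071: Wed/Thu  2072: Thu/Sat ✓  …(47 more)…  2120: Sun/Tue  2121: Tue/Wed  2122: Wed/Thu  2123: Thu/Fri  2124: Fri/Sun  2125: Sun/Mon  2126: Mon/Tue  2127: Tue/Wed  2128: Wed/Fri  2129: Fri/Sat  2130: Sat/Sun  2131: Sun/Mon  2132: Mon/Wed  2133: Wed/Thu
Both conditions hold in: 2072, 2112 — 2.

2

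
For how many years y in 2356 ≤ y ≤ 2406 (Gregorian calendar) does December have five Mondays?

22

December has 31 days; it has five Mondays when Monday falls among the first (month-length − 28) days — i.e. when December 1 is one of Monday/Sunday/Saturday.
December 1 by year: 2356:Sat✓ 2357:Sun✓ 2358:Mon✓ 2359:Tue 2360:Thu 2361:Fri 2362:Sat✓ 2363:Sun✓ 2364:Tue 2365:Wed 2366:Thu 2367:Fri 2368:Sun✓ 2369:Mon✓ 2370:Tue …(21 more)… 2392:Tue 2393:Wed 2394:Thu 2395:Fri 2396:Sun✓ 2397:Mon✓ 2398:Tue 2399:Wed 2400:Fri 2401:Sat✓ 2402:Sun✓ 2403:Mon✓ 2404:Wed 2405:Thu 2406:Fri
Years with five Mondays: 2356, 2357, 2358, 2362, 2363, 2368, 2369, 2373, 2374, 2375, 2379, 2380, 2384, 2385, 2386, 2390, 2391, 2396, 2397, 2401, 2402, 2403 → 22.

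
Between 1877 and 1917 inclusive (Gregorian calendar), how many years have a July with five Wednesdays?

July has 31 days; it has five Wednesdays when Wednesday falls among the first (month-length − 28) days — i.e. when July 1 is one of Wednesday/Tuesday/Monday.
July 1 by year: 1877:Sun 1878:Mon✓ 1879:Tue✓ 1880:Thu 1881:Fri 1882:Sat 1883:Sun 1884:Tue✓ 1885:Wed✓ 1886:Thu 1887:Fri 1888:Sun 1889:Mon✓ 1890:Tue✓ 1891:Wed✓ …(11 more)… 1903:Wed✓ 1904:Fri 1905:Sat 1906:Sun 1907:Mon✓ 1908:Wed✓ 1909:Thu 1910:Fri 1911:Sat 1912:Mon✓ 1913:Tue✓ 1914:Wed✓ 1915:Thu 1916:Sat 1917:Sun
Years with five Wednesdays: 1878, 1879, 1884, 1885, 1889, 1890, 1891, 1895, 1896, 1901, 1902, 1903, 1907, 1908, 1912, 1913, 1914 → 17.

17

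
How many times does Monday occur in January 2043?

4

January 2043 has 31 days and begins on Thursday.
The first Monday is January 5.
Mondays fall on 5, 12, 19, 26 — that's 4.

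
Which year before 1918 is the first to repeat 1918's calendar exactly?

Two years share a calendar iff Jan 1 falls on the same weekday and both are leap or both are common. 1918: Jan 1 is Tuesday, common year.
1917: Jan 1 Monday, common
1916: Jan 1 Saturday, leap
1915: Jan 1 Friday, common
1914: Jan 1 Thursday, common
1913: Jan 1 Wednesday, common
1912: Jan 1 Monday, leap
1911: Jan 1 Sunday, common
1910: Jan 1 Saturday, common
1909: Jan 1 Friday, common
1908: Jan 1 Wednesday, leap
1907: Jan 1 Tuesday, common
1907 matches on both conditions.

1907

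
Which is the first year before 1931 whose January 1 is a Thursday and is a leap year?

1920

Jan 1 advances by 2 weekdays after a leap year and by 1 after a common year.
1931: Jan 1 is Thursday.
1930: Wednesday
1929: Tuesday
1928: Sunday (leap)
1927: Saturday
1926: Friday
1925: Thursday
1924: Tuesday (leap)
1923: Monday
1922: Sunday
1921: Saturday
1920: Thursday (leap)
1920 begins on a Thursday and is a leap year.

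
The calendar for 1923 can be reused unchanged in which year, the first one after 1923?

Two years share a calendar iff Jan 1 falls on the same weekday and both are leap or both are common. 1923: Jan 1 is Monday, common year.
1924: Jan 1 Tuesday, leap
1925: Jan 1 Thursday, common
1926: Jan 1 Friday, common
1927: Jan 1 Saturday, common
1928: Jan 1 Sunday, leap
1929: Jan 1 Tuesday, common
1930: Jan 1 Wednesday, common
1931: Jan 1 Thursday, common
1932: Jan 1 Friday, leap
1933: Jan 1 Sunday, common
1934: Jan 1 Monday, common
1934 matches on both conditions.

1934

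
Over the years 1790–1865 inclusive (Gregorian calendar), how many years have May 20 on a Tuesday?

Track May 20's weekday year by year (advancing +1, or +2 across a Feb 29):
  1790: Thu  1791: Fri (+1)  1792: Sun (+2)  1793: Mon (+1)  1794: Tue (+1) ✓
  1795: Wed (+1)  1796: Fri (+2)  1797: Sat (+1)  1798: Sun (+1)  1799: Mon (+1)
  1800: Tue (+1) ✓  1801: Wed (+1)  1802: Thu (+1)  1803: Fri (+1)  … (48 more years) …
  1852: Thu (+2)  1853: Fri (+1)  1854: Sat (+1)  1855: Sun (+1)  1856: Tue (+2) ✓
  1857: Wed (+1)  1858: Thu (+1)  1859: Fri (+1)  1860: Sun (+2)  1861: Mon (+1)
  1862: Tue (+1) ✓  1863: Wed (+1)  1864: Fri (+2)  1865: Sat (+1)
Tuesday years: 1794, 1800, 1806, 1817, 1823, 1828, 1834, 1845, 1851, 1856, 1862 — 11 in total.

11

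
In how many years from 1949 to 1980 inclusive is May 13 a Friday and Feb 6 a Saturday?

Check each year's weekday for May 13 and Feb 6:
  1949: Fri/Sun  1950: Sat/Mon  1951: Sun/Tue  1952: Tue/Wed  1953: Wed/Fri  1954: Thu/Sat  1955: Fri/Sun  1956: Sun/Mon  1957: Mon/Wed  1958: Tue/Thu  1959: Wed/Fri  1960: Fri/Sat ✓  1961: Sat/Mon  1962: Sun/Tue  …(4 more)…  1967: Sat/Mon  1968: Mon/Tue  1969: Tue/Thu  1970: Wed/Fri  1971: Thu/Sat  1972: Sat/Sun  1973: Sun/Tue  1974: Mon/Wed  1975: Tue/Thu  1976: Thu/Fri  1977: Fri/Sun  1978: Sat/Mon  1979: Sun/Tue  1980: Tue/Wed
Both conditions hold in: 1960 — 1.

1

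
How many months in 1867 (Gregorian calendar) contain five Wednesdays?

A month of length L has five Wednesdays iff its first Wednesday is on day ≤ L−28 (so day 1–3 in a 31-day month, 1–2 in a 30-day month, day 1 in a leap February).
Checking each month of 1867: Jan starts Tue (31d) ✓; Feb starts Fri (28d); Mar starts Fri (31d); Apr starts Mon (30d); May starts Wed (31d) ✓; Jun starts Sat (30d); Jul starts Mon (31d) ✓; Aug starts Thu (31d); Sep starts Sun (30d); Oct starts Tue (31d) ✓; Nov starts Fri (30d); Dec starts Sun (31d).
Five-Wednesday months: January, May, July, October → 4.

4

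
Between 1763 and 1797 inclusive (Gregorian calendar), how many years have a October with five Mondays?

16

October has 31 days; it has five Mondays when Monday falls among the first (month-length − 28) days — i.e. when October 1 is one of Monday/Sunday/Saturday.
October 1 by year: 1763:Sat✓ 1764:Mon✓ 1765:Tue 1766:Wed 1767:Thu 1768:Sat✓ 1769:Sun✓ 1770:Mon✓ 1771:Tue 1772:Thu 1773:Fri 1774:Sat✓ 1775:Sun✓ 1776:Tue 1777:Wed …(5 more)… 1783:Wed 1784:Fri 1785:Sat✓ 1786:Sun✓ 1787:Mon✓ 1788:Wed 1789:Thu 1790:Fri 1791:Sat✓ 1792:Mon✓ 1793:Tue 1794:Wed 1795:Thu 1796:Sat✓ 1797:Sun✓
Years with five Mondays: 1763, 1764, 1768, 1769, 1770, 1774, 1775, 1780, 1781, 1785, 1786, 1787, 1791, 1792, 1796, 1797 → 16.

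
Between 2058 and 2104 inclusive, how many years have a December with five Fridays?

December has 31 days; it has five Fridays when Friday falls among the first (month-length − 28) days — i.e. when December 1 is one of Friday/Thursday/Wednesday.
December 1 by year: 2058:Sun 2059:Mon 2060:Wed✓ 2061:Thu✓ 2062:Fri✓ 2063:Sat 2064:Mon 2065:Tue 2066:Wed✓ 2067:Thu✓ 2068:Sat 2069:Sun 2070:Mon 2071:Tue 2072:Thu✓ …(17 more)… 2090:Fri✓ 2091:Sat 2092:Mon 2093:Tue 2094:Wed✓ 2095:Thu✓ 2096:Sat 2097:Sun 2098:Mon 2099:Tue 2100:Wed✓ 2101:Thu✓ 2102:Fri✓ 2103:Sat 2104:Mon
Years with five Fridays: 2060, 2061, 2062, 2066, 2067, 2072, 2073, 2077, 2078, 2079, 2083, 2084, 2088, 2089, 2090, 2094, 2095, 2100, 2101, 2102 → 20.

20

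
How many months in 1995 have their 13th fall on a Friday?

2

Check the 13th of each month of 1995: Jan 13: Fri, Feb 13: Mon, Mar 13: Mon, Apr 13: Thu, May 13: Sat, Jun 13: Tue, Jul 13: Thu, Aug 13: Sun, Sep 13: Wed, Oct 13: Fri, Nov 13: Mon, Dec 13: Wed.
Friday occurs in January, October — 2 months.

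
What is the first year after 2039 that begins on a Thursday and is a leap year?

2060

Jan 1 advances by 2 weekdays after a leap year and by 1 after a common year.
2039: Jan 1 is Saturday.
2040: Sunday (leap)
2041: Tuesday
2042: Wednesday
2043: Thursday
2044: Friday (leap)
2045: Sunday
2046: Monday
2047: Tuesday
2048: Wednesday (leap)
2049: Friday
2050: Saturday
2051: Sunday
2052: Monday (leap)
2053: Wednesday
2054: Thursday
2055: Friday
2056: Saturday (leap)
2057: Monday
2058: Tuesday
2059: Wednesday
2060: Thursday (leap)
2060 begins on a Thursday and is a leap year.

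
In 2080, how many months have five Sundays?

A month of length L has five Sundays iff its first Sunday is on day ≤ L−28 (so day 1–3 in a 31-day month, 1–2 in a 30-day month, day 1 in a leap February).
Checking each month of 2080: Jan starts Mon (31d); Feb starts Thu (29d); Mar starts Fri (31d) ✓; Apr starts Mon (30d); May starts Wed (31d); Jun starts Sat (30d) ✓; Jul starts Mon (31d); Aug starts Thu (31d); Sep starts Sun (30d) ✓; Oct starts Tue (31d); Nov starts Fri (30d); Dec starts Sun (31d) ✓.
Five-Sunday months: March, June, September, December → 4.

4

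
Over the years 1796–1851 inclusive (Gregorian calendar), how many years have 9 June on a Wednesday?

Track 9 June's weekday year by year (advancing +1, or +2 across a Feb 29):
  1796: Thu  1797: Fri (+1)  1798: Sat (+1)  1799: Sun (+1)  1800: Mon (+1)
  1801: Tue (+1)  1802: Wed (+1) ✓  1803: Thu (+1)  1804: Sat (+2)  1805: Sun (+1)
  1806: Mon (+1)  1807: Tue (+1)  1808: Thu (+2)  1809: Fri (+1)  … (28 more years) …
  1838: Sat (+1)  1839: Sun (+1)  1840: Tue (+2)  1841: Wed (+1) ✓  1842: Thu (+1)
  1843: Fri (+1)  1844: Sun (+2)  1845: Mon (+1)  1846: Tue (+1)  1847: Wed (+1) ✓
  1848: Fri (+2)  1849: Sat (+1)  1850: Sun (+1)  1851: Mon (+1)
Wednesday years: 1802, 1813, 1819, 1824, 1830, 1841, 1847 — 7 in total.

7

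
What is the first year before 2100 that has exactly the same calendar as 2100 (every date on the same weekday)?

2094

Two years share a calendar iff Jan 1 falls on the same weekday and both are leap or both are common. 2100: Jan 1 is Friday, common year.
2099: Jan 1 Thursday, common
2098: Jan 1 Wednesday, common
2097: Jan 1 Tuesday, common
2096: Jan 1 Sunday, leap
2095: Jan 1 Saturday, common
2094: Jan 1 Friday, common
2094 matches on both conditions.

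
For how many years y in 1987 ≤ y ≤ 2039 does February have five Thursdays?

February has 28 days (29 in leap years); it has five Thursdays when Thursday falls among the first (month-length − 28) days — i.e. when February 1 is Thursday in a leap year (never in a common year).
February 1 by year: 1987:Sun 1988:Mon 1989:Wed 1990:Thu 1991:Fri 1992:Sat 1993:Mon 1994:Tue 1995:Wed 1996:Thu✓ 1997:Sat 1998:Sun 1999:Mon 2000:Tue 2001:Thu …(23 more)… 2025:Sat 2026:Sun 2027:Mon 2028:Tue 2029:Thu 2030:Fri 2031:Sat 2032:Sun 2033:Tue 2034:Wed 2035:Thu 2036:Fri 2037:Sun 2038:Mon 2039:Tue
Years with five Thursdays: 1996, 2024 → 2.

2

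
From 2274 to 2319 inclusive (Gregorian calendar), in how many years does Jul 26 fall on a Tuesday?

6

Track Jul 26's weekday year by year (advancing +1, or +2 across a Feb 29):
  2274: Sun  2275: Mon (+1)  2276: Wed (+2)  2277: Thu (+1)  2278: Fri (+1)
  2279: Sat (+1)  2280: Mon (+2)  2281: Tue (+1) ✓  2282: Wed (+1)  2283: Thu (+1)
  2284: Sat (+2)  2285: Sun (+1)  2286: Mon (+1)  2287: Tue (+1) ✓  … (18 more years) …
  2306: Thu (+1)  2307: Fri (+1)  2308: Sun (+2)  2309: Mon (+1)  2310: Tue (+1) ✓
  2311: Wed (+1)  2312: Fri (+2)  2313: Sat (+1)  2314: Sun (+1)  2315: Mon (+1)
  2316: Wed (+2)  2317: Thu (+1)  2318: Fri (+1)  2319: Sat (+1)
Tuesday years: 2281, 2287, 2292, 2298, 2304, 2310 — 6 in total.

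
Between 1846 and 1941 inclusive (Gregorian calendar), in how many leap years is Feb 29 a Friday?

3

Leap years in 1846–1941: 23 of them.
Feb 29 weekday advances by 5 (mod 7) from one leap year to the next four years later (or differs when a century non-leap intervenes).
Leap-day weekdays: 1848:Tue 1852:Sun 1856:Fri✓ 1860:Wed 1864:Mon 1868:Sat 1872:Thu 1876:Tue 1880:Sun 1884:Fri✓ 1888:Wed 1892:Mon 1896:Sat 1904:Mon 1908:Sat 1912:Thu 1916:Tue 1920:Sun 1924:Fri✓ 1928:Wed 1932:Mon 1936:Sat 1940:Thu
Friday: 1856, 1884, 1924 → 3.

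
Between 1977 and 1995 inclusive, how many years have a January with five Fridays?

7

January has 31 days; it has five Fridays when Friday falls among the first (month-length − 28) days — i.e. when January 1 is one of Friday/Thursday/Wednesday.
January 1 by year: 1977:Sat 1978:Sun 1979:Mon 1980:Tue 1981:Thu✓ 1982:Fri✓ 1983:Sat 1984:Sun 1985:Tue 1986:Wed✓ 1987:Thu✓ 1988:Fri✓ 1989:Sun 1990:Mon 1991:Tue 1992:Wed✓ 1993:Fri✓ 1994:Sat 1995:Sun
Years with five Fridays: 1981, 1982, 1986, 1987, 1988, 1992, 1993 → 7.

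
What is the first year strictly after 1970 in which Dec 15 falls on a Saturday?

1973

From one year to the next, a fixed date's weekday advances by 1, or by 2 when a Feb 29 lies between the two dates.
1970: December 15 is Tuesday.
1971: Wednesday (+1)
1972: Friday (+2)
1973: Saturday (+1)
Dec 15 falls on a Saturday in 1973.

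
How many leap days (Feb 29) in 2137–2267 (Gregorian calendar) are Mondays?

6

Leap years in 2137–2267: 31 of them.
Feb 29 weekday advances by 5 (mod 7) from one leap year to the next four years later (or differs when a century non-leap intervenes).
Leap-day weekdays: 2140:Mon✓ 2144:Sat 2148:Thu 2152:Tue 2156:Sun 2160:Fri 2164:Wed 2168:Mon✓ 2172:Sat 2176:Thu 2180:Tue 2184:Sun 2188:Fri …(5 more)… 2216:Thu 2220:Tue 2224:Sun 2228:Fri 2232:Wed 2236:Mon✓ 2240:Sat 2244:Thu 2248:Tue 2252:Sun 2256:Fri 2260:Wed 2264:Mon✓
Monday: 2140, 2168, 2196, 2208, 2236, 2264 → 6.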